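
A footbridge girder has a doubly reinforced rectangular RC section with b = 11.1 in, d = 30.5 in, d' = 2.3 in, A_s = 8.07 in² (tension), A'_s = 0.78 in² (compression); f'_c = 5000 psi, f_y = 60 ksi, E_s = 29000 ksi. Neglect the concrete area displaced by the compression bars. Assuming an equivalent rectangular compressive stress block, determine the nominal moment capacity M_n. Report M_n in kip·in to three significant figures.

Assume both steels yield.
a = (A_s − A'_s) f_y/(0.85 f'_c b) = (8.07 − 0.78) × 60/(0.85 × 5 × 11.1) = 9.272 in.
c = a/β₁ = 9.272/0.8 = 11.590 in; ε'_s = 0.003(c − d')/c = 0.0024 ≥ ε_y = 0.0021, so the compression steel yields.
M_n = (A_s − A'_s) f_y (d − a/2) + A'_s f_y (d − d') = 437.4 × (30.5 − 4.636) + 46.8 × (30.5 − 2.3) = 11312.9 + 1319.8 = 12632.7 kip·in.

M_n ≈ 12600 kip·in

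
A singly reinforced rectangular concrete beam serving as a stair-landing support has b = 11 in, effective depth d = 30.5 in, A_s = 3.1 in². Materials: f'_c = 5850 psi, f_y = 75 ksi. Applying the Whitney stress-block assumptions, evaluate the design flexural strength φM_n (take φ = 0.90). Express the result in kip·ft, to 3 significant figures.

φM_n ≈ 495 kip·ft

T = A_s f_y = 3.1 × 75 = 232.5 kips.
a = T/(0.85 f'_c b) = 232.5/(0.85 × 5.85 × 11) = 4.251 in.
M_n = T(d − a/2) = 232.5 × (30.5 − 2.1255) = 6597.1 kip·in = 6597.1/12 = 549.76 kip·ft.
φM_n = 0.90 × 549.76 = 494.78 kip·ft.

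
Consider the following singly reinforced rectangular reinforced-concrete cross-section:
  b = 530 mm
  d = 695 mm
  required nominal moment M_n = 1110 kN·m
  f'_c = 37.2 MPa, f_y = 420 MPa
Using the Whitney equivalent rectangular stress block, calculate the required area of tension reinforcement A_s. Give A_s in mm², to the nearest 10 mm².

With M_n = 0.85 f'_c a b (d − a/2), solve the quadratic for a:
a = d − √(d² − 2M_n/(0.85 f'_c b)) = 695 − √(695² − 2 × 1110×10⁶/(0.85 × 37.2 × 530)) = 102.92 mm.
A_s = 0.85 f'_c a b / f_y = 0.85 × 37.2 × 102.92 × 530 / 420 = 4106.7 mm².

A_s ≈ 4110 mm²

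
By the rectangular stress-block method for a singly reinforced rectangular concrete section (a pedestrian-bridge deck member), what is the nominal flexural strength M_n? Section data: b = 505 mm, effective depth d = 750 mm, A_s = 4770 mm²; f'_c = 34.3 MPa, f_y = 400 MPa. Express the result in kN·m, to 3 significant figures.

T = A_s f_y = 4770 × 400 = 1908000 N = 1908 kN.
From C = T: a = T/(0.85 f'_c b) = 1908000/(0.85 × 34.3 × 505) = 129.59 mm.
M_n = T(d − a/2) = 1908 kN × (750 − 64.795) mm = 1307.37 kN·m.

M_n ≈ 1310 kN·m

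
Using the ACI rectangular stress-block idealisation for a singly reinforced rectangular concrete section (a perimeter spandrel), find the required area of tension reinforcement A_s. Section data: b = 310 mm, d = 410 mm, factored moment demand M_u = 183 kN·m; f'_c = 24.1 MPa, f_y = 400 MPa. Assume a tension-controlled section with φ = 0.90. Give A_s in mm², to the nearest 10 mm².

M_n = M_u/φ = 183/0.90 = 203.333 kN·m.
With M_n = 0.85 f'_c a b (d − a/2), solve the quadratic for a:
a = d − √(d² − 2M_n/(0.85 f'_c b)) = 410 − √(410² − 2 × 203.333×10⁶/(0.85 × 24.1 × 310)) = 87.41 mm.
A_s = 0.85 f'_c a b / f_y = 0.85 × 24.1 × 87.41 × 310 / 400 = 1387.7 mm².

A_s ≈ 1390 mm²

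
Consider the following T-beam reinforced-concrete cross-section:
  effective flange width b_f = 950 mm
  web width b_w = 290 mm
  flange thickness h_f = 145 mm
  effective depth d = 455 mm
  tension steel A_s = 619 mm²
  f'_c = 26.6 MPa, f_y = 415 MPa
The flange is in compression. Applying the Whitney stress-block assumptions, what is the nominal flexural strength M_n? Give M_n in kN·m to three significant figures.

Tension: T = A_s f_y = 619 × 415 = 256885 N.
Try a within the flange: a = T/(0.85 f'_c b_f) = 256885/(0.85 × 26.6 × 950) = 11.96 mm.
Since a = 11.96 ≤ h_f = 145 mm, the stress block lies entirely in the flange; analyse as a rectangular beam of width b_f.
M_n = T(d − a/2) = 256885 × (455 − 5.98) = 115.35 × 10⁶ N·mm.
M_n = 115.35 kN·m.

M_n ≈ 115 kN·m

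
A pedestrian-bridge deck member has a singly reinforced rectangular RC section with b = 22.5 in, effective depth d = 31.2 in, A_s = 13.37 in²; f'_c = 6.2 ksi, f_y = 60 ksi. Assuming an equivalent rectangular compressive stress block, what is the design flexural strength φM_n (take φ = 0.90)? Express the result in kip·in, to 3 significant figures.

φM_n ≈ 20100 kip·in

T = A_s f_y = 13.37 × 60 = 802.2 kips.
a = T/(0.85 f'_c b) = 802.2/(0.85 × 6.2 × 22.5) = 6.765 in.
M_n = T(d − a/2) = 802.2 × (31.2 − 3.3825) = 22315.2 kip·in.
φM_n = 0.90 × 22315.2 = 20083.7 kip·in.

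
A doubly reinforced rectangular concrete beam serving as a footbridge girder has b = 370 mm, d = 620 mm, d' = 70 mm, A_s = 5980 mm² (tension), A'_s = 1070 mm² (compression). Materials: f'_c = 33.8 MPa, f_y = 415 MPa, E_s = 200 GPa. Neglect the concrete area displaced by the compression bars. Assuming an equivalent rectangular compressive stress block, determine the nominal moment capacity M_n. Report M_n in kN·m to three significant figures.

M_n ≈ 1310 kN·m

Assume both tension and compression steel yield.
Net tension couple steel: A_s − A'_s = 4910 mm².
a = (A_s − A'_s) f_y / (0.85 f'_c b) = 2037650/(0.85 × 33.8 × 370) = 191.69 mm.
c = a/β₁ = 191.69/0.809 = 236.95 mm; ε'_s = 0.003(c − d')/c = 0.0021 ≥ f_y/E_s = 0.0021, so compression steel does yield.
M_n = (A_s − A'_s) f_y (d − a/2) + A'_s f_y (d − d') = [2037650 × (620 − 95.845) + 444050 × (620 − 70)] × 10⁻⁶ = 1068.04 + 244.23 = 1312.27 kN·m.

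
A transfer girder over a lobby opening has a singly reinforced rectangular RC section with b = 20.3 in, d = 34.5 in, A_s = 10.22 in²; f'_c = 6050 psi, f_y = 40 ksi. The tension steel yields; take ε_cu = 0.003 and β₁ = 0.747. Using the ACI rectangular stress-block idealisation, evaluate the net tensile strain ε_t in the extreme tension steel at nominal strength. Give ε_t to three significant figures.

a = A_s f_y/(0.85 f'_c b) = 3.916 in.
β₁ = 0.747, so c = a/β₁ = 3.916/0.747 = 5.242 in.
From the linear strain diagram with ε_cu = 0.003: ε_t = 0.003 (d − c)/c = 0.003 × (34.5 − 5.242)/5.242 = 0.0167.
Since ε_t ≥ 0.005, the section is tension-controlled.

ε_t ≈ 0.0167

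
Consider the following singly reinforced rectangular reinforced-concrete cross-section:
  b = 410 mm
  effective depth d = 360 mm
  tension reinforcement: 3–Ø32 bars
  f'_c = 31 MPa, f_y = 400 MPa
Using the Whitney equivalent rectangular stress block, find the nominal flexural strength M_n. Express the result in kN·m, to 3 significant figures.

A_s = 3 × 804 = 2412 mm².
T = A_s f_y = 2412 × 400 = 964800 N = 964.8 kN.
From C = T: a = T/(0.85 f'_c b) = 964800/(0.85 × 31 × 410) = 89.30 mm.
M_n = T(d − a/2) = 964.8 kN × (360 − 44.65) mm = 304.25 kN·m.

M_n ≈ 304 kN·m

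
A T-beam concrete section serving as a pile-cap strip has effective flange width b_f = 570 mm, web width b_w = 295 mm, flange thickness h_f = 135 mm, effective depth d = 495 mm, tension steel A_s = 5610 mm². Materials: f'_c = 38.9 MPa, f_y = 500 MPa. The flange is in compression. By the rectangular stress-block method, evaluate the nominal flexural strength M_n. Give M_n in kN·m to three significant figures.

Tension: T = A_s f_y = 5610 × 500 = 2805000 N.
Try a within the flange: a = T/(0.85 f'_c b_f) = 2805000/(0.85 × 38.9 × 570) = 148.83 mm.
a = 148.83 > h_f = 135 mm: the block extends into the web. Split into flange-overhang and web parts.
C_f = 0.85 f'_c (b_f − b_w) h_f = 0.85 × 38.9 × (570 − 295) × 135 = 1227538 N.
Remaining web compression depth: a_w = (T − C_f)/(0.85 f'_c b_w) = (2805000 − 1227538)/(0.85 × 38.9 × 295) = 161.72 mm.
M_n = C_f(d − h_f/2) + (T − C_f)(d − a_w/2) = 1227538 × (495 − 67.5) + 1577462 × (495 − 80.86) = 524.77 + 653.29 = 1178.06 × 10⁶ N·mm.
M_n = 1178.06 kN·m.

M_n ≈ 1180 kN·m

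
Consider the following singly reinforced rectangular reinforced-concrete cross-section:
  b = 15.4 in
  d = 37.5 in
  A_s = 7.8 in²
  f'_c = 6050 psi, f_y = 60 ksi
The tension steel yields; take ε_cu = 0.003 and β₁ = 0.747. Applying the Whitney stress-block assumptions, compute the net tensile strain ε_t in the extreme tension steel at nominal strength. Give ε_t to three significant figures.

a = A_s f_y/(0.85 f'_c b) = 5.910 in.
β₁ = 0.747, so c = a/β₁ = 5.910/0.747 = 7.912 in.
From the linear strain diagram with ε_cu = 0.003: ε_t = 0.003 (d − c)/c = 0.003 × (37.5 − 7.912)/7.912 = 0.0112.
Since ε_t ≥ 0.005, the section is tension-controlled.

ε_t ≈ 0.0112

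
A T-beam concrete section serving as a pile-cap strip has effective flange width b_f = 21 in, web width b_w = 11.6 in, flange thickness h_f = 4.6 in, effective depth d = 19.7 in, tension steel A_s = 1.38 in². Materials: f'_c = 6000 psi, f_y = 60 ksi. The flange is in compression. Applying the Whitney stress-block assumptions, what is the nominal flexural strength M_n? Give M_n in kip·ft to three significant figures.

M_n ≈ 133 kip·ft

Tension: T = A_s f_y = 1.38 × 60 = 82.8 kips.
Try a within the flange: a = T/(0.85 f'_c b_f) = 82.8/(0.85 × 6 × 21) = 0.773 in.
Since a = 0.773 ≤ h_f = 4.6 in, the stress block lies entirely in the flange; analyse as a rectangular beam of width b_f.
M_n = T(d − a/2) = 82.8 × (19.7 − 0.3865) = 1599.2 kip·in.
M_n = 1599.2/12 = 133.27 kip·ft.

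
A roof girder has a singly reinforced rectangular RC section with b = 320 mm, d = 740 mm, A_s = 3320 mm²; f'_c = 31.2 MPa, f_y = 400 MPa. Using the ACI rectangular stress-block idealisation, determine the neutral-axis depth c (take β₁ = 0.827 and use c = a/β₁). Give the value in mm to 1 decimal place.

c ≈ 189.2 mm

T = A_s f_y = 3320 × 400 = 1328000 N = 1328 kN.
Setting C = 0.85 f'_c a b equal to T: a = 1328000/(0.85 × 31.2 × 320) = 156.486 mm.
With β₁ = 0.827, c = a/β₁ = 156.486/0.827 = 189.2 mm.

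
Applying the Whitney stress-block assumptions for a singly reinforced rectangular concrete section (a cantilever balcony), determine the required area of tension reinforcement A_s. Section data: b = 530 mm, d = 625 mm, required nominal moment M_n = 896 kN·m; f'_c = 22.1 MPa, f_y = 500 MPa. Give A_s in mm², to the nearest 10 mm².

With M_n = 0.85 f'_c a b (d − a/2), solve the quadratic for a:
a = d − √(d² − 2M_n/(0.85 f'_c b)) = 625 − √(625² − 2 × 896×10⁶/(0.85 × 22.1 × 530)) = 166.05 mm.
A_s = 0.85 f'_c a b / f_y = 0.85 × 22.1 × 166.05 × 530 / 500 = 3306.4 mm².

A_s ≈ 3310 mm²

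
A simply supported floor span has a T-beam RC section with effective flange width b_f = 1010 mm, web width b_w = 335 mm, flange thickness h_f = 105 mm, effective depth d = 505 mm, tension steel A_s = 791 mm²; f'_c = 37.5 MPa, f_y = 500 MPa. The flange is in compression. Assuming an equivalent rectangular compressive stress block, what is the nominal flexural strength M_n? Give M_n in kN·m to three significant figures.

Tension: T = A_s f_y = 791 × 500 = 395500 N.
Try a within the flange: a = T/(0.85 f'_c b_f) = 395500/(0.85 × 37.5 × 1010) = 12.28 mm.
Since a = 12.28 ≤ h_f = 105 mm, the stress block lies entirely in the flange; analyse as a rectangular beam of width b_f.
M_n = T(d − a/2) = 395500 × (505 − 6.14) = 197.30 × 10⁶ N·mm.
M_n = 197.30 kN·m.

M_n ≈ 197 kN·m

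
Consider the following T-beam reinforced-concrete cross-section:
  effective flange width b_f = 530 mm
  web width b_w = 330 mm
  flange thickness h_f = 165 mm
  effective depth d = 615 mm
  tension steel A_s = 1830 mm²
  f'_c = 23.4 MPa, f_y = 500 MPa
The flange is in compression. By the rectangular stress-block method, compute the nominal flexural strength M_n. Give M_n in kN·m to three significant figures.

M_n ≈ 523 kN·m

Tension: T = A_s f_y = 1830 × 500 = 915000 N.
Try a within the flange: a = T/(0.85 f'_c b_f) = 915000/(0.85 × 23.4 × 530) = 86.80 mm.
Since a = 86.80 ≤ h_f = 165 mm, the stress block lies entirely in the flange; analyse as a rectangular beam of width b_f.
M_n = T(d − a/2) = 915000 × (615 − 43.4) = 523.01 × 10⁶ N·mm.
M_n = 523.01 kN·m.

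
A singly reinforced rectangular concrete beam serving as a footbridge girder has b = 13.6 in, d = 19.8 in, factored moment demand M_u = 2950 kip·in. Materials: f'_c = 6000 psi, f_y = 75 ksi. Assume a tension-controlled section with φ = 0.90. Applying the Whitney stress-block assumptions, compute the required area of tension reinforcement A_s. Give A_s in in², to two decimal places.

A_s ≈ 2.36 in²

M_n = M_u/φ = 2950/0.90 = 3277.78 kip·in.
From M_n = 0.85 f'_c a b (d − a/2):
a = d − √(d² − 2M_n/(0.85 f'_c b)) = 19.8 − √(19.8² − 2 × 3277.78/(0.85 × 6 × 13.6)) = 2.551 in.
A_s = 0.85 f'_c a b / f_y = 0.85 × 6 × 2.551 × 13.6 / 75 = 2.359 in².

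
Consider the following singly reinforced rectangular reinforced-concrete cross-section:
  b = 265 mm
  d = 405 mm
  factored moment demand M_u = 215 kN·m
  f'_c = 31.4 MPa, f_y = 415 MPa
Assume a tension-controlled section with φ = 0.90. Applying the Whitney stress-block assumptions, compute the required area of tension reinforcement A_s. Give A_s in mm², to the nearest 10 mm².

A_s ≈ 1610 mm²

M_n = M_u/φ = 215/0.90 = 238.889 kN·m.
With M_n = 0.85 f'_c a b (d − a/2), solve the quadratic for a:
a = d − √(d² − 2M_n/(0.85 f'_c b)) = 405 − √(405² − 2 × 238.889×10⁶/(0.85 × 31.4 × 265)) = 94.40 mm.
A_s = 0.85 f'_c a b / f_y = 0.85 × 31.4 × 94.40 × 265 / 415 = 1608.9 mm².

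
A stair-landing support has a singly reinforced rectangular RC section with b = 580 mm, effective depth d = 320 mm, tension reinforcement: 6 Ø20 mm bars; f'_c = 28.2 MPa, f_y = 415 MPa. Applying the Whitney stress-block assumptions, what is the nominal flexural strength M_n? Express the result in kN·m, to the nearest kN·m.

M_n ≈ 228 kN·m

A_s = 6 × 314 = 1884 mm².
T = A_s f_y = 1884 × 415 = 781860 N = 781.86 kN.
From C = T: a = T/(0.85 f'_c b) = 781860/(0.85 × 28.2 × 580) = 56.24 mm.
M_n = T(d − a/2) = 781.86 kN × (320 − 28.12) mm = 228.21 kN·m.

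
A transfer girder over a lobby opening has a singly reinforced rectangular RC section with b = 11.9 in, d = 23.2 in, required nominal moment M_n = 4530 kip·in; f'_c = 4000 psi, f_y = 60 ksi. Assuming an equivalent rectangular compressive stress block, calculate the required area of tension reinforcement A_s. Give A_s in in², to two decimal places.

A_s ≈ 3.69 in²

From M_n = 0.85 f'_c a b (d − a/2):
a = d − √(d² − 2M_n/(0.85 f'_c b)) = 23.2 − √(23.2² − 2 × 4530/(0.85 × 4 × 11.9)) = 5.471 in.
A_s = 0.85 f'_c a b / f_y = 0.85 × 4 × 5.471 × 11.9 / 60 = 3.689 in².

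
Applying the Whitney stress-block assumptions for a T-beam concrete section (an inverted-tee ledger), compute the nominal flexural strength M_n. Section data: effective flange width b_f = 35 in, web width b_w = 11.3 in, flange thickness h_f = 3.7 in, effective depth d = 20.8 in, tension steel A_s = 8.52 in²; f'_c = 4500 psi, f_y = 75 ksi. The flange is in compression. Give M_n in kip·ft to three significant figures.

Tension: T = A_s f_y = 8.52 × 75 = 639 kips.
Try a within the flange: a = T/(0.85 f'_c b_f) = 639/(0.85 × 4.5 × 35) = 4.773 in.
a = 4.773 > h_f = 3.7 in: the block extends into the web. Split into flange-overhang and web parts.
C_f = 0.85 f'_c (b_f − b_w) h_f = 0.85 × 4.5 × (35 − 11.3) × 3.7 = 335.4 kips.
Remaining web compression depth: a_w = (T − C_f)/(0.85 f'_c b_w) = (639 − 335.4)/(0.85 × 4.5 × 11.3) = 7.024 in.
M_n = C_f(d − h_f/2) + (T − C_f)(d − a_w/2) = 335.4 × (20.8 − 1.85) + 303.6 × (20.8 − 3.512) = 6355.8 + 5248.6 = 11604.4 kip·in.
M_n = 11604.4/12 = 967.03 kip·ft.

M_n ≈ 967 kip·ft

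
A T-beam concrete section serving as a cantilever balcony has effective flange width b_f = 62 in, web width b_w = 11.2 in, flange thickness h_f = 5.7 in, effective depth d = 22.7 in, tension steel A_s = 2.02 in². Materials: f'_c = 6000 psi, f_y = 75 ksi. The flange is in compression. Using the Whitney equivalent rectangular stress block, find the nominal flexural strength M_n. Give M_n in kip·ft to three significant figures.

Tension: T = A_s f_y = 2.02 × 75 = 151.5 kips.
Try a within the flange: a = T/(0.85 f'_c b_f) = 151.5/(0.85 × 6 × 62) = 0.479 in.
Since a = 0.479 ≤ h_f = 5.7 in, the stress block lies entirely in the flange; analyse as a rectangular beam of width b_f.
M_n = T(d − a/2) = 151.5 × (22.7 − 0.2395) = 3402.8 kip·in.
M_n = 3402.8/12 = 283.57 kip·ft.

M_n ≈ 284 kip·ft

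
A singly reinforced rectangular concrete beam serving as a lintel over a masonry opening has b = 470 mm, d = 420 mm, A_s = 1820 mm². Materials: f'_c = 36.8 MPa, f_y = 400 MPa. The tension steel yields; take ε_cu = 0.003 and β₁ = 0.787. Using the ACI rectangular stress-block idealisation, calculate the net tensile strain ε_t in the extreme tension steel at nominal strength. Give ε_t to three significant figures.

a = A_s f_y/(0.85 f'_c b) = 49.52 mm.
β₁ = 0.787, so c = a/β₁ = 49.52/0.787 = 62.92 mm.
From the linear strain diagram with ε_cu = 0.003: ε_t = 0.003 (d − c)/c = 0.003 × (420 − 62.92)/62.92 = 0.0170.
Since ε_t ≥ 0.005, the section is tension-controlled.

ε_t ≈ 0.0170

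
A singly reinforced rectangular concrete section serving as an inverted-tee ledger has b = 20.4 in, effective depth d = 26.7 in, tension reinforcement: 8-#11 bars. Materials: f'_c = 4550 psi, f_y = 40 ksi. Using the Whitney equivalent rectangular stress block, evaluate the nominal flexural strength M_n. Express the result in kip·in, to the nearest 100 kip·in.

A_s = 8 × 1.56 = 12.48 in².
T = A_s f_y = 12.48 × 40 = 499.2 kips.
a = T/(0.85 f'_c b) = 499.2/(0.85 × 4.55 × 20.4) = 6.327 in.
M_n = T(d − a/2) = 499.2 × (26.7 − 3.1635) = 11749.4 kip·in.

M_n ≈ 11700 kip·in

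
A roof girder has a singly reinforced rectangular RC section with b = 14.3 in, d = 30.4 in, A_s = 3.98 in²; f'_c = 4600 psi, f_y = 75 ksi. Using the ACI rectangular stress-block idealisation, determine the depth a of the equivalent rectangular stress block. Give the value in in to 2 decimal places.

a ≈ 5.34 in

T = A_s f_y = 3.98 × 75 = 298.5 kips.
a = T/(0.85 f'_c b) = 298.5/(0.85 × 4.6 × 14.3) = 5.34 in.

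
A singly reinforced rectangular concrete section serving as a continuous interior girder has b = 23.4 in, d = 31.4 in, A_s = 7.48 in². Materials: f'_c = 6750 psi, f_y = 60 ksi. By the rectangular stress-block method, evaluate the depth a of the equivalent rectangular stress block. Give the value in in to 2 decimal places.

T = A_s f_y = 7.48 × 60 = 448.8 kips.
a = T/(0.85 f'_c b) = 448.8/(0.85 × 6.75 × 23.4) = 3.34 in.

a ≈ 3.34 in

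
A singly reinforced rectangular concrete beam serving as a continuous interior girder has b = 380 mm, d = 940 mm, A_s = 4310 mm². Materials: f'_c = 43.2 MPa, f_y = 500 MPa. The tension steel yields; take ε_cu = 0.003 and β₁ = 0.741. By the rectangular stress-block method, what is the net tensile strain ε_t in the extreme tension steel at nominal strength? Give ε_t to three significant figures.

ε_t ≈ 0.0105

a = A_s f_y/(0.85 f'_c b) = 154.44 mm.
β₁ = 0.741, so c = a/β₁ = 154.44/0.741 = 208.42 mm.
From the linear strain diagram with ε_cu = 0.003: ε_t = 0.003 (d − c)/c = 0.003 × (940 − 208.42)/208.42 = 0.0105.
Since ε_t ≥ 0.005, the section is tension-controlled.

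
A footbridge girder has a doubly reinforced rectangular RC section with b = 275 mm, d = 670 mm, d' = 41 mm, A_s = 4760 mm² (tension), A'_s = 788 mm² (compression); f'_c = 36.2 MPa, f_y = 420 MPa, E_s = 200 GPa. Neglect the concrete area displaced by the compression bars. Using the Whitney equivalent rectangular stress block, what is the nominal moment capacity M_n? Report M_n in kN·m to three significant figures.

Assume both tension and compression steel yield.
Net tension couple steel: A_s − A'_s = 3972 mm².
a = (A_s − A'_s) f_y / (0.85 f'_c b) = 1668240/(0.85 × 36.2 × 275) = 197.15 mm.
c = a/β₁ = 197.15/0.791 = 249.24 mm; ε'_s = 0.003(c − d')/c = 0.0025 ≥ f_y/E_s = 0.0021, so compression steel does yield.
M_n = (A_s − A'_s) f_y (d − a/2) + A'_s f_y (d − d') = [1668240 × (670 − 98.575) + 330960 × (670 − 41)] × 10⁻⁶ = 953.27 + 208.17 = 1161.44 kN·m.

M_n ≈ 1160 kN·m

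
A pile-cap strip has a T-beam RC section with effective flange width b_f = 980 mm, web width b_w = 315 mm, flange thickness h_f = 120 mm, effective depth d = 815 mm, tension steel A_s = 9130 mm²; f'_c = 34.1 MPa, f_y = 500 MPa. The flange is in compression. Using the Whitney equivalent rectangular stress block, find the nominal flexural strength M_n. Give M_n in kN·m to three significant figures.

Tension: T = A_s f_y = 9130 × 500 = 4565000 N.
Try a within the flange: a = T/(0.85 f'_c b_f) = 4565000/(0.85 × 34.1 × 980) = 160.71 mm.
a = 160.71 > h_f = 120 mm: the block extends into the web. Split into flange-overhang and web parts.
C_f = 0.85 f'_c (b_f − b_w) h_f = 0.85 × 34.1 × (980 − 315) × 120 = 2313003 N.
Remaining web compression depth: a_w = (T − C_f)/(0.85 f'_c b_w) = (4565000 − 2313003)/(0.85 × 34.1 × 315) = 246.65 mm.
M_n = C_f(d − h_f/2) + (T − C_f)(d − a_w/2) = 2313003 × (815 − 60) + 2251997 × (815 − 123.325) = 1746.32 + 1557.65 = 3303.97 × 10⁶ N·mm.
M_n = 3303.97 kN·m.

M_n ≈ 3300 kN·m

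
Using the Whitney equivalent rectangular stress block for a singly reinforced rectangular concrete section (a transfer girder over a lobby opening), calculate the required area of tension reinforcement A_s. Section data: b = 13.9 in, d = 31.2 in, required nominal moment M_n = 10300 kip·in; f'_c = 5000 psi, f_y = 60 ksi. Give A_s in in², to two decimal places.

A_s ≈ 6.11 in²

From M_n = 0.85 f'_c a b (d − a/2):
a = d − √(d² − 2M_n/(0.85 f'_c b)) = 31.2 − √(31.2² − 2 × 10300/(0.85 × 5 × 13.9)) = 6.205 in.
A_s = 0.85 f'_c a b / f_y = 0.85 × 5 × 6.205 × 13.9 / 60 = 6.109 in².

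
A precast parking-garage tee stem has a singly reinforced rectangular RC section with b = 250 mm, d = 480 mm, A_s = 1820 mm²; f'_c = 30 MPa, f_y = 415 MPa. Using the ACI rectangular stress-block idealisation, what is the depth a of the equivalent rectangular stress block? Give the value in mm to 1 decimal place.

T = A_s f_y = 1820 × 415 = 755300 N = 755.3 kN.
Setting C = 0.85 f'_c a b equal to T: a = 755300/(0.85 × 30 × 250) = 118.5 mm.

a ≈ 118.5 mm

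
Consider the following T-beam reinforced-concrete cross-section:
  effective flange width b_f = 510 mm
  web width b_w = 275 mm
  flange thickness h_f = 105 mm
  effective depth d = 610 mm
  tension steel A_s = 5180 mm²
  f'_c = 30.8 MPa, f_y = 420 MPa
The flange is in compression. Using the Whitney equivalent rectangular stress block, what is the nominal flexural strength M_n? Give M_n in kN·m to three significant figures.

Tension: T = A_s f_y = 5180 × 420 = 2175600 N.
Try a within the flange: a = T/(0.85 f'_c b_f) = 2175600/(0.85 × 30.8 × 510) = 162.94 mm.
a = 162.94 > h_f = 105 mm: the block extends into the web. Split into flange-overhang and web parts.
C_f = 0.85 f'_c (b_f − b_w) h_f = 0.85 × 30.8 × (510 − 275) × 105 = 645992 N.
Remaining web compression depth: a_w = (T − C_f)/(0.85 f'_c b_w) = (2175600 − 645992)/(0.85 × 30.8 × 275) = 212.46 mm.
M_n = C_f(d − h_f/2) + (T − C_f)(d − a_w/2) = 645992 × (610 − 52.5) + 1529608 × (610 − 106.23) = 360.14 + 770.57 = 1130.71 × 10⁶ N·mm.
M_n = 1130.71 kN·m.

M_n ≈ 1130 kN·m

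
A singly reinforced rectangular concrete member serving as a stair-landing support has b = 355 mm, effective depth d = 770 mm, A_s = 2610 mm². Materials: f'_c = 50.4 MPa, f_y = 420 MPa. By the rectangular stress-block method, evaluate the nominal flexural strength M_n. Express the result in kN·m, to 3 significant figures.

M_n ≈ 805 kN·m

T = A_s f_y = 2610 × 420 = 1096200 N = 1096.2 kN.
From C = T: a = T/(0.85 f'_c b) = 1096200/(0.85 × 50.4 × 355) = 72.08 mm.
M_n = T(d − a/2) = 1096.2 kN × (770 − 36.04) mm = 804.57 kN·m.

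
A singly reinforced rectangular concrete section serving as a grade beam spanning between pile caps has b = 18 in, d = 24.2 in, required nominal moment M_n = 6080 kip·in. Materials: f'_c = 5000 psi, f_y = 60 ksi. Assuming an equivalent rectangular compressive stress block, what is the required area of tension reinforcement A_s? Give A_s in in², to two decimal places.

A_s ≈ 4.52 in²

From M_n = 0.85 f'_c a b (d − a/2):
a = d − √(d² − 2M_n/(0.85 f'_c b)) = 24.2 − √(24.2² − 2 × 6080/(0.85 × 5 × 18)) = 3.544 in.
A_s = 0.85 f'_c a b / f_y = 0.85 × 5 × 3.544 × 18 / 60 = 4.519 in².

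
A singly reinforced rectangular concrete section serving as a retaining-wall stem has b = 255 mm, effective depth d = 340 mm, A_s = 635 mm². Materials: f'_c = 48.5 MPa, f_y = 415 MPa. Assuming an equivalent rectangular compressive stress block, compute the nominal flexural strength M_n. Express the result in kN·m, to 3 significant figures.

M_n ≈ 86.3 kN·m

T = A_s f_y = 635 × 415 = 263525 N = 263.525 kN.
From C = T: a = T/(0.85 f'_c b) = 263525/(0.85 × 48.5 × 255) = 25.07 mm.
M_n = T(d − a/2) = 263.525 kN × (340 − 12.535) mm = 86.30 kN·m.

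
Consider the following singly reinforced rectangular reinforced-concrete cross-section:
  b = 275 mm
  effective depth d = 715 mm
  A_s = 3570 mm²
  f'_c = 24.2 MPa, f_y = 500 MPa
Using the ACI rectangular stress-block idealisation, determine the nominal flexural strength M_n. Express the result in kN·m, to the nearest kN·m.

M_n ≈ 995 kN·m

T = A_s f_y = 3570 × 500 = 1785000 N = 1785 kN.
From C = T: a = T/(0.85 f'_c b) = 1785000/(0.85 × 24.2 × 275) = 315.55 mm.
M_n = T(d − a/2) = 1785 kN × (715 − 157.775) mm = 994.65 kN·m.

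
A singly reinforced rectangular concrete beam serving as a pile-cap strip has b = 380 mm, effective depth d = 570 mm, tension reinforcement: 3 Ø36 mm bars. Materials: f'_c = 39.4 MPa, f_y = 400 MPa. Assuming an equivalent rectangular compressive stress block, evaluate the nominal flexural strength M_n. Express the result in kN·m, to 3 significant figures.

M_n ≈ 638 kN·m

A_s = 3 × 1018 = 3054 mm².
T = A_s f_y = 3054 × 400 = 1221600 N = 1221.6 kN.
From C = T: a = T/(0.85 f'_c b) = 1221600/(0.85 × 39.4 × 380) = 95.99 mm.
M_n = T(d − a/2) = 1221.6 kN × (570 − 47.995) mm = 637.68 kN·m.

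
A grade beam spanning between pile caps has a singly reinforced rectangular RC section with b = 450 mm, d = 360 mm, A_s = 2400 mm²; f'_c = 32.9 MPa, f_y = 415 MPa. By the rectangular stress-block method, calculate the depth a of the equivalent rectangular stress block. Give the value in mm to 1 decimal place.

T = A_s f_y = 2400 × 415 = 996000 N = 996 kN.
Setting C = 0.85 f'_c a b equal to T: a = 996000/(0.85 × 32.9 × 450) = 79.1 mm.

a ≈ 79.1 mm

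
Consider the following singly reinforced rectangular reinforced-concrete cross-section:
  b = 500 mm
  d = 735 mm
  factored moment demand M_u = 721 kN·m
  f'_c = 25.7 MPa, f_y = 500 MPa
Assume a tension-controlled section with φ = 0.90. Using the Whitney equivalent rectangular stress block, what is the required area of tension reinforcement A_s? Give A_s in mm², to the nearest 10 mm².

M_n = M_u/φ = 721/0.90 = 801.111 kN·m.
With M_n = 0.85 f'_c a b (d − a/2), solve the quadratic for a:
a = d − √(d² − 2M_n/(0.85 f'_c b)) = 735 − √(735² − 2 × 801.111×10⁶/(0.85 × 25.7 × 500)) = 107.68 mm.
A_s = 0.85 f'_c a b / f_y = 0.85 × 25.7 × 107.68 × 500 / 500 = 2352.3 mm².

A_s ≈ 2350 mm²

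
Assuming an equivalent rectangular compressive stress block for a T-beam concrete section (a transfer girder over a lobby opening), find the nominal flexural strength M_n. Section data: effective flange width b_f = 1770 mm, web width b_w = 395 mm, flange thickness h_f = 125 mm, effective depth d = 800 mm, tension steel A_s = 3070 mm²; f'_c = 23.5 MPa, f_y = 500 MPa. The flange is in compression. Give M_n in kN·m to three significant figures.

M_n ≈ 1190 kN·m

Tension: T = A_s f_y = 3070 × 500 = 1535000 N.
Try a within the flange: a = T/(0.85 f'_c b_f) = 1535000/(0.85 × 23.5 × 1770) = 43.42 mm.
Since a = 43.42 ≤ h_f = 125 mm, the stress block lies entirely in the flange; analyse as a rectangular beam of width b_f.
M_n = T(d − a/2) = 1535000 × (800 − 21.71) = 1194.68 × 10⁶ N·mm.
M_n = 1194.68 kN·m.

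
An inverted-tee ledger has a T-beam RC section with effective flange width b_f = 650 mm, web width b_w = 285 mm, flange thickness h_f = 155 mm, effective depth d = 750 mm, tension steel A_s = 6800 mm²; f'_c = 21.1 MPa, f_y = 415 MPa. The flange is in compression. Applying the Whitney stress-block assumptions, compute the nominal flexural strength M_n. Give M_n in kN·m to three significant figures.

M_n ≈ 1720 kN·m

Tension: T = A_s f_y = 6800 × 415 = 2822000 N.
Try a within the flange: a = T/(0.85 f'_c b_f) = 2822000/(0.85 × 21.1 × 650) = 242.07 mm.
a = 242.07 > h_f = 155 mm: the block extends into the web. Split into flange-overhang and web parts.
C_f = 0.85 f'_c (b_f − b_w) h_f = 0.85 × 21.1 × (650 − 285) × 155 = 1014673 N.
Remaining web compression depth: a_w = (T − C_f)/(0.85 f'_c b_w) = (2822000 − 1014673)/(0.85 × 21.1 × 285) = 353.58 mm.
M_n = C_f(d − h_f/2) + (T − C_f)(d − a_w/2) = 1014673 × (750 − 77.5) + 1807327 × (750 − 176.79) = 682.37 + 1035.98 = 1718.35 × 10⁶ N·mm.
M_n = 1718.35 kN·m.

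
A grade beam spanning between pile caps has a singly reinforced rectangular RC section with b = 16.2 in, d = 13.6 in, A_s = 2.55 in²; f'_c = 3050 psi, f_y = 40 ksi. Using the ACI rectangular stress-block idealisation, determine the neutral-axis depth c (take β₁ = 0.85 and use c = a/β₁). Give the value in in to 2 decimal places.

c ≈ 2.86 in

T = A_s f_y = 2.55 × 40 = 102 kips.
a = T/(0.85 f'_c b) = 102/(0.85 × 3.05 × 16.2) = 2.4287 in.
With β₁ = 0.85, c = a/β₁ = 2.4287/0.85 = 2.86 in.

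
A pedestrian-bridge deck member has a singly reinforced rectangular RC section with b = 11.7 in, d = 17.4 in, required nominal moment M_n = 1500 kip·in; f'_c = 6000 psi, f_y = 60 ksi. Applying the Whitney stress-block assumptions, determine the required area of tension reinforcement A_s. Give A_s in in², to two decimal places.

A_s ≈ 1.50 in²

From M_n = 0.85 f'_c a b (d − a/2):
a = d − √(d² − 2M_n/(0.85 f'_c b)) = 17.4 − √(17.4² − 2 × 1500/(0.85 × 6 × 11.7)) = 1.510 in.
A_s = 0.85 f'_c a b / f_y = 0.85 × 6 × 1.510 × 11.7 / 60 = 1.502 in².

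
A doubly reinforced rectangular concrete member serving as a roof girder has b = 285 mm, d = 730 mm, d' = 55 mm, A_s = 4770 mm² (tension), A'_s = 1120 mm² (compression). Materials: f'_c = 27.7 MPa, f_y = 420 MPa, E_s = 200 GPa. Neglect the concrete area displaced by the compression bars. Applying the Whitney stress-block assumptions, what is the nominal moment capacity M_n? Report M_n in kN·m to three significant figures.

Assume both tension and compression steel yield.
Net tension couple steel: A_s − A'_s = 3650 mm².
a = (A_s − A'_s) f_y / (0.85 f'_c b) = 1533000/(0.85 × 27.7 × 285) = 228.45 mm.
c = a/β₁ = 228.45/0.85 = 268.76 mm; ε'_s = 0.003(c − d')/c = 0.0024 ≥ f_y/E_s = 0.0021, so compression steel does yield.
M_n = (A_s − A'_s) f_y (d − a/2) + A'_s f_y (d − d') = [1533000 × (730 − 114.225) + 470400 × (730 − 55)] × 10⁻⁶ = 943.98 + 317.52 = 1261.50 kN·m.

M_n ≈ 1260 kN·m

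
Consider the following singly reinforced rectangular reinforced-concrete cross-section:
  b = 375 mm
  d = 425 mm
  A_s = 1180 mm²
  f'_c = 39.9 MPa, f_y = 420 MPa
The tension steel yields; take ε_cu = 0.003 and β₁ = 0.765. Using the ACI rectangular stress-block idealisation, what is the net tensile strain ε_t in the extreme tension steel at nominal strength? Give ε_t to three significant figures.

ε_t ≈ 0.0220

a = A_s f_y/(0.85 f'_c b) = 38.97 mm.
β₁ = 0.765, so c = a/β₁ = 38.97/0.765 = 50.94 mm.
From the linear strain diagram with ε_cu = 0.003: ε_t = 0.003 (d − c)/c = 0.003 × (425 − 50.94)/50.94 = 0.0220.
Since ε_t ≥ 0.005, the section is tension-controlled.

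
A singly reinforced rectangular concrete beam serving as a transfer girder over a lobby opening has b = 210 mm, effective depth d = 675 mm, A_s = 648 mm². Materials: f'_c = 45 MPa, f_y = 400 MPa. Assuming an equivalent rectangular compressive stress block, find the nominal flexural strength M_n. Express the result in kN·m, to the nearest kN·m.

M_n ≈ 171 kN·m

T = A_s f_y = 648 × 400 = 259200 N = 259.2 kN.
From C = T: a = T/(0.85 f'_c b) = 259200/(0.85 × 45 × 210) = 32.27 mm.
M_n = T(d − a/2) = 259.2 kN × (675 − 16.135) mm = 170.78 kN·m.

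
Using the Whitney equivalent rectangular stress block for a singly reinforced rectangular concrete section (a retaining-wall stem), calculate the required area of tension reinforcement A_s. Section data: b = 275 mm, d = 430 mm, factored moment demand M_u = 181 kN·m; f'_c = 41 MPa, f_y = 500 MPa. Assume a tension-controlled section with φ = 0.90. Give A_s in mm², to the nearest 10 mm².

A_s ≈ 1000 mm²

M_n = M_u/φ = 181/0.90 = 201.111 kN·m.
With M_n = 0.85 f'_c a b (d − a/2), solve the quadratic for a:
a = d − √(d² − 2M_n/(0.85 f'_c b)) = 430 − √(430² − 2 × 201.111×10⁶/(0.85 × 41 × 275)) = 51.94 mm.
A_s = 0.85 f'_c a b / f_y = 0.85 × 41 × 51.94 × 275 / 500 = 995.6 mm².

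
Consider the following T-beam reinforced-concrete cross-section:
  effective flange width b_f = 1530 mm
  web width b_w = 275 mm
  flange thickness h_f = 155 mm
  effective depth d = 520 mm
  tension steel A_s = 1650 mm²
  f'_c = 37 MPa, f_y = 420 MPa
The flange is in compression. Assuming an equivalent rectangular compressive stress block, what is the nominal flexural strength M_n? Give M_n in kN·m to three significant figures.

M_n ≈ 355 kN·m

Tension: T = A_s f_y = 1650 × 420 = 693000 N.
Try a within the flange: a = T/(0.85 f'_c b_f) = 693000/(0.85 × 37 × 1530) = 14.40 mm.
Since a = 14.40 ≤ h_f = 155 mm, the stress block lies entirely in the flange; analyse as a rectangular beam of width b_f.
M_n = T(d − a/2) = 693000 × (520 − 7.2) = 355.37 × 10⁶ N·mm.
M_n = 355.37 kN·m.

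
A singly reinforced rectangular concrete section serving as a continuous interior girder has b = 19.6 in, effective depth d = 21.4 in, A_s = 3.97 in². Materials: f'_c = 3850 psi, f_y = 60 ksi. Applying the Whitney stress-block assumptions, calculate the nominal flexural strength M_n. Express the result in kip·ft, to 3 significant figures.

M_n ≈ 388 kip·ft

T = A_s f_y = 3.97 × 60 = 238.2 kips.
a = T/(0.85 f'_c b) = 238.2/(0.85 × 3.85 × 19.6) = 3.714 in.
M_n = T(d − a/2) = 238.2 × (21.4 − 1.857) = 4655.1 kip·in = 4655.1/12 = 387.93 kip·ft.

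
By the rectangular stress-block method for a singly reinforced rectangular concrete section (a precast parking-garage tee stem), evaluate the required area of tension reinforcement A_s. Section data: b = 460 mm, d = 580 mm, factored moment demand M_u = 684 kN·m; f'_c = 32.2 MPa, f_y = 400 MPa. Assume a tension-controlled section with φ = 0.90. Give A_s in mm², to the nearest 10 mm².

M_n = M_u/φ = 684/0.90 = 760 kN·m.
With M_n = 0.85 f'_c a b (d − a/2), solve the quadratic for a:
a = d − √(d² − 2M_n/(0.85 f'_c b)) = 580 − √(580² − 2 × 760×10⁶/(0.85 × 32.2 × 460)) = 115.60 mm.
A_s = 0.85 f'_c a b / f_y = 0.85 × 32.2 × 115.60 × 460 / 400 = 3638.6 mm².

A_s ≈ 3640 mm²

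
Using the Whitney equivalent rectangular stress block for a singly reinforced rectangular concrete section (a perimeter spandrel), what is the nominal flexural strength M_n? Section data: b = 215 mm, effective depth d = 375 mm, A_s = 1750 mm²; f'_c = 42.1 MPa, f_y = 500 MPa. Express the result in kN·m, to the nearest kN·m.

T = A_s f_y = 1750 × 500 = 875000 N = 875 kN.
From C = T: a = T/(0.85 f'_c b) = 875000/(0.85 × 42.1 × 215) = 113.73 mm.
M_n = T(d − a/2) = 875 kN × (375 − 56.865) mm = 278.37 kN·m.

M_n ≈ 278 kN·m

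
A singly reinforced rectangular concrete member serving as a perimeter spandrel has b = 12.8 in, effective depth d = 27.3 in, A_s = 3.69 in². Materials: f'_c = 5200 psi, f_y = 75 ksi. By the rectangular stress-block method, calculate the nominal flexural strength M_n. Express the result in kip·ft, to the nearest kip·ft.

M_n ≈ 573 kip·ft

T = A_s f_y = 3.69 × 75 = 276.75 kips.
a = T/(0.85 f'_c b) = 276.75/(0.85 × 5.2 × 12.8) = 4.892 in.
M_n = T(d − a/2) = 276.75 × (27.3 − 2.446) = 6878.3 kip·in = 6878.3/12 = 573.19 kip·ft.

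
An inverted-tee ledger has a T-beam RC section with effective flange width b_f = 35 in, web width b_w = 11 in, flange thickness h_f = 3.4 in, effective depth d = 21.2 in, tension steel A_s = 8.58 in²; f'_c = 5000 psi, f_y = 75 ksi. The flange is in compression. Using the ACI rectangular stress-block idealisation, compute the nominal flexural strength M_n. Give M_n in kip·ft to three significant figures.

Tension: T = A_s f_y = 8.58 × 75 = 643.5 kips.
Try a within the flange: a = T/(0.85 f'_c b_f) = 643.5/(0.85 × 5 × 35) = 4.326 in.
a = 4.326 > h_f = 3.4 in: the block extends into the web. Split into flange-overhang and web parts.
C_f = 0.85 f'_c (b_f − b_w) h_f = 0.85 × 5 × (35 − 11) × 3.4 = 346.8 kips.
Remaining web compression depth: a_w = (T − C_f)/(0.85 f'_c b_w) = (643.5 − 346.8)/(0.85 × 5 × 11) = 6.347 in.
M_n = C_f(d − h_f/2) + (T − C_f)(d − a_w/2) = 346.8 × (21.2 − 1.7) + 296.7 × (21.2 − 3.1735) = 6762.6 + 5348.5 = 12111.1 kip·in.
M_n = 12111.1/12 = 1009.26 kip·ft.

M_n ≈ 1010 kip·ft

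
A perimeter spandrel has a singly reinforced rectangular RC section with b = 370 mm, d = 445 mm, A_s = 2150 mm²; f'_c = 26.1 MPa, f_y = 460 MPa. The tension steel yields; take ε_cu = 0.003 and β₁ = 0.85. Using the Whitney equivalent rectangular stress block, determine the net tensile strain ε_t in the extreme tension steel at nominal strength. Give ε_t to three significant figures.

a = A_s f_y/(0.85 f'_c b) = 120.49 mm.
β₁ = 0.85, so c = a/β₁ = 120.49/0.85 = 141.75 mm.
From the linear strain diagram with ε_cu = 0.003: ε_t = 0.003 (d − c)/c = 0.003 × (445 − 141.75)/141.75 = 0.00642.
Since ε_t ≥ 0.005, the section is tension-controlled.

ε_t ≈ 0.00642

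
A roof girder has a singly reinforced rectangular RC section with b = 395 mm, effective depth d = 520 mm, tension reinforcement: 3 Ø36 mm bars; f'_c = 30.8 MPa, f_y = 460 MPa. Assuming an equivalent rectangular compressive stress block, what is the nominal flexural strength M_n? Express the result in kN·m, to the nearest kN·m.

A_s = 3 × 1018 = 3054 mm².
T = A_s f_y = 3054 × 460 = 1404840 N = 1404.84 kN.
From C = T: a = T/(0.85 f'_c b) = 1404840/(0.85 × 30.8 × 395) = 135.85 mm.
M_n = T(d − a/2) = 1404.84 kN × (520 − 67.925) mm = 635.09 kN·m.

M_n ≈ 635 kN·m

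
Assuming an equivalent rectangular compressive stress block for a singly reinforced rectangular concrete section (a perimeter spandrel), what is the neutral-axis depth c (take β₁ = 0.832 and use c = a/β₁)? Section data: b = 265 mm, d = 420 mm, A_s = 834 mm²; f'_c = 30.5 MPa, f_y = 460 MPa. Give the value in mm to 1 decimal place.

c ≈ 67.1 mm

T = A_s f_y = 834 × 460 = 383640 N = 383.64 kN.
Setting C = 0.85 f'_c a b equal to T: a = 383640/(0.85 × 30.5 × 265) = 55.842 mm.
With β₁ = 0.832, c = a/β₁ = 55.842/0.832 = 67.1 mm.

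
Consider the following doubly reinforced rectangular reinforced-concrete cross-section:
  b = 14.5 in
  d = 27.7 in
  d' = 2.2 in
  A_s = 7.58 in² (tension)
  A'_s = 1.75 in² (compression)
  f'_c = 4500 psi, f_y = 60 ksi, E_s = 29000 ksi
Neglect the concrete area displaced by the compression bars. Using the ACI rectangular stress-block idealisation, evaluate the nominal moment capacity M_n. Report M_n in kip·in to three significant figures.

M_n ≈ 11300 kip·in

Assume both steels yield.
a = (A_s − A'_s) f_y/(0.85 f'_c b) = (7.58 − 1.75) × 60/(0.85 × 4.5 × 14.5) = 6.307 in.
c = a/β₁ = 6.307/0.825 = 7.645 in; ε'_s = 0.003(c − d')/c = 0.0021 ≥ ε_y = 0.0021, so the compression steel yields.
M_n = (A_s − A'_s) f_y (d − a/2) + A'_s f_y (d − d') = 349.8 × (27.7 − 3.1535) + 105 × (27.7 − 2.2) = 8586.4 + 2677.5 = 11263.9 kip·in.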